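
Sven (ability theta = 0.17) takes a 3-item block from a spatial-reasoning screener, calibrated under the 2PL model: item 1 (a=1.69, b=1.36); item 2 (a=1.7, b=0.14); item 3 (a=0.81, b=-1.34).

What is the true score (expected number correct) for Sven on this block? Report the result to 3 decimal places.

1.403

P(theta) = 1 / (1 + exp(−a(theta − b)))
P_1 = 1/(1+e^{2.0111}) = 0.1180
P_2 = 1/(1+e^{-0.0510}) = 0.5127
P_3 = 1/(1+e^{-1.2231}) = 0.7726
E[score] = 0.1180 + 0.5127 + 0.7726 = 1.4034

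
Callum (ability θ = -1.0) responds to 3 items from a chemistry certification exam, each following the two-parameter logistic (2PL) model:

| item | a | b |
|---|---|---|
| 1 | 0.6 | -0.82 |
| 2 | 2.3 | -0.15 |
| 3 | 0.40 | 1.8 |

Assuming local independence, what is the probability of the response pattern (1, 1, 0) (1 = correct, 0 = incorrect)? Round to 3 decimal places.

0.044

P(θ) = 1 / (1 + exp(−a(θ − b)))
P_1 = 1/(1+e^{0.1080}) = 0.4730
P_2 = 1/(1+e^{1.9550}) = 0.1240
P_3 = 1/(1+e^{1.1200}) = 0.2460
L = P_1 × P_2 × (1−P_3) = 0.4730 × 0.1240 × 0.7540 = 0.04423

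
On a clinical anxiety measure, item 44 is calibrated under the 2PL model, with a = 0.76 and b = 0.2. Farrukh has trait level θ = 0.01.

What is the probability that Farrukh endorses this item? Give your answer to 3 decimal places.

0.464

P(θ) = 1 / (1 + exp(−a(θ − b)))
Exponent: 0.76 × (0.01 − 0.2) = -0.1444
1/(1 + e^{0.1444}) = 0.4640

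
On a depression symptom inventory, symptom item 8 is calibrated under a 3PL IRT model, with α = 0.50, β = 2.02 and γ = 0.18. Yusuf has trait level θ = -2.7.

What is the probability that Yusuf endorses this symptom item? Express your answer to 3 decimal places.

0.251

P(θ) = γ + (1 − γ) · 1 / (1 + exp(−α(θ − β)))
Exponent: 0.50 × (-2.7 − 2.02) = -2.3600
1/(1 + e^{2.3600}) = 0.0863
P = 0.18 + 0.82 × 0.0863 = 0.2507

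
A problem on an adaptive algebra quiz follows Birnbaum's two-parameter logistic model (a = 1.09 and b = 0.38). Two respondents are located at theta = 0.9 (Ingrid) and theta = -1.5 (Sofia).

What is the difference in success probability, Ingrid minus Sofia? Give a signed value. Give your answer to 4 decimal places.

P(theta) = 1 / (1 + exp(−a(theta − b)))
P(Ingrid) = 0.6380  [exponent 0.5668]
P(Sofia) = 0.1141  [exponent -2.0492]
Difference = 0.6380 − 0.1141 = 0.5239

0.5239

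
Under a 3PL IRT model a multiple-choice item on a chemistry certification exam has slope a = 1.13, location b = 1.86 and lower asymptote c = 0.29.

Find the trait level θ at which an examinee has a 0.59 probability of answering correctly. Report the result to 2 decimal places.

P(θ) = c + (1 − c) · 1 / (1 + exp(−a(θ − b)))
Remove guessing floor: (0.59 − 0.29)/(1 − 0.29) = 0.4225
logit = ln(0.4225/0.5775) = -0.3124
θ = b + logit/(a) = 1.86 + (-0.3124)/1.1300 = 1.5836

1.58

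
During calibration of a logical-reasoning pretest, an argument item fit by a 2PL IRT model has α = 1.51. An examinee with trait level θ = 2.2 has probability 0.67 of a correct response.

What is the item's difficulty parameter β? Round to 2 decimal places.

1.73

P(θ) = 1 / (1 + exp(−α(θ − β)))
logit(0.67) = ln(0.67/0.33) = 0.7082
β = θ − logit/(α) = 2.2 − 0.7082/1.5100 = 1.7310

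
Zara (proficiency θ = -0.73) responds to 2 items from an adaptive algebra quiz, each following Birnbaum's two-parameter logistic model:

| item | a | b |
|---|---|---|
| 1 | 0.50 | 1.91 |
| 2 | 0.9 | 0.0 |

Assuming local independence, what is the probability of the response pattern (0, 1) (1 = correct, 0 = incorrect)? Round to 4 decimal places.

0.2694

P(θ) = 1 / (1 + exp(−a(θ − b)))
P_1 = 1/(1+e^{1.3200}) = 0.2108
P_2 = 1/(1+e^{0.6570}) = 0.3414
L = (1−P_1) × P_2 = 0.7892 × 0.3414 = 0.26944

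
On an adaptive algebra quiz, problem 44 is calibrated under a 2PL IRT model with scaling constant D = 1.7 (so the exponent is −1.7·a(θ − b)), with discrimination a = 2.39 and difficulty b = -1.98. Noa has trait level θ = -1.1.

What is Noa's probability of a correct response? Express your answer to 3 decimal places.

0.973

P(θ) = 1 / (1 + exp(−D·a(θ − b)))
Exponent: 1.7 × 2.39 × (-1.1 − (-1.98)) = 3.5754
1/(1 + e^{-3.5754}) = 0.9728
P = 0.9728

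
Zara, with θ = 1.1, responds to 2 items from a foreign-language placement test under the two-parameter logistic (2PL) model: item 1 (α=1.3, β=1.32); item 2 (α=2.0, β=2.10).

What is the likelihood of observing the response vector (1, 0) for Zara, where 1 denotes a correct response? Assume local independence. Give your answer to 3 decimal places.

0.378

P(θ) = 1 / (1 + exp(−α(θ − β)))
P_1 = 1/(1+e^{0.2860}) = 0.4290
P_2 = 1/(1+e^{2.0000}) = 0.1192
L = P_1 × (1−P_2) = 0.4290 × 0.8808 = 0.37785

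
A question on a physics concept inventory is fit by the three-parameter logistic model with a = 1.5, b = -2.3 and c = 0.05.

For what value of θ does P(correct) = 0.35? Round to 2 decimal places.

P(θ) = c + (1 − c) · 1 / (1 + exp(−a(θ − b)))
Remove guessing floor: (0.35 − 0.05)/(1 − 0.05) = 0.3158
logit = ln(0.3158/0.6842) = -0.7732
θ = b + logit/(a) = -2.3 + (-0.7732)/1.5000 = -2.8155

-2.82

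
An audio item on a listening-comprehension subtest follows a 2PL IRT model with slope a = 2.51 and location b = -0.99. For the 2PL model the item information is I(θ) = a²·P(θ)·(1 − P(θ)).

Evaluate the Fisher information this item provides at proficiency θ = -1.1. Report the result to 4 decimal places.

P = 1/(1+e^{0.2761}) = 0.4314
P(1−P) = 0.4314 × 0.5686 = 0.2453
I = a² × P(1−P) = 2.51² × 0.2453 = 1.54539

1.5454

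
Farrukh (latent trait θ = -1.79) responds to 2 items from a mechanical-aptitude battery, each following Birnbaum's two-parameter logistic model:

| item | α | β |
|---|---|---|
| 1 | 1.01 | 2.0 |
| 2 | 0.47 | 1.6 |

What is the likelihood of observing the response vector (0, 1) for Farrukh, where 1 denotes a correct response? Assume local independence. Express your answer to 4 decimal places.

P(θ) = 1 / (1 + exp(−α(θ − β)))
P_1 = 1/(1+e^{3.8279}) = 0.0213
P_2 = 1/(1+e^{1.5933}) = 0.1689
L = (1−P_1) × P_2 = 0.9787 × 0.1689 = 0.16532

0.1653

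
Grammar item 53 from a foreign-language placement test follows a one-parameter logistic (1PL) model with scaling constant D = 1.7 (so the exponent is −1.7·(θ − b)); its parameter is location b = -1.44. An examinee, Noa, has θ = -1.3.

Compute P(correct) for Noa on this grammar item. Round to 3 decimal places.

0.559

P(θ) = 1 / (1 + exp(−D·(θ − b)))
Exponent: 1.7 × (-1.3 − (-1.44)) = 0.2380
1/(1 + e^{-0.2380}) = 0.5592
P = 0.5592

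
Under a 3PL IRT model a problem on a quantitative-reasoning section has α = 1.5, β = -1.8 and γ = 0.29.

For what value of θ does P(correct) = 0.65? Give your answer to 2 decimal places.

-1.78

P(θ) = γ + (1 − γ) · 1 / (1 + exp(−α(θ − β)))
Remove guessing floor: (0.65 − 0.29)/(1 − 0.29) = 0.5070
logit = ln(0.5070/0.4930) = 0.0282
θ = β + logit/(α) = -1.8 + 0.0282/1.5000 = -1.7812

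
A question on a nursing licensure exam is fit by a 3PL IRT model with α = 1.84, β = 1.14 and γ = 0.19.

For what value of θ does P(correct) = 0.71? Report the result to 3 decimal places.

P(θ) = γ + (1 − γ) · 1 / (1 + exp(−α(θ − β)))
Remove guessing floor: (0.71 − 0.19)/(1 − 0.19) = 0.6420
logit = ln(0.6420/0.3580) = 0.5839
θ = β + logit/(α) = 1.14 + 0.5839/1.8400 = 1.4574

1.457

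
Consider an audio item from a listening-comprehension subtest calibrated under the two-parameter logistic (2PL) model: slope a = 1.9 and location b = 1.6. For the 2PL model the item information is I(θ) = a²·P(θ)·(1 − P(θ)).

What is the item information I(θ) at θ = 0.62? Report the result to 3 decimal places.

0.420

P = 1/(1+e^{1.8620}) = 0.1345
P(1−P) = 0.1345 × 0.8655 = 0.1164
I = a² × P(1−P) = 1.9² × 0.1164 = 0.42016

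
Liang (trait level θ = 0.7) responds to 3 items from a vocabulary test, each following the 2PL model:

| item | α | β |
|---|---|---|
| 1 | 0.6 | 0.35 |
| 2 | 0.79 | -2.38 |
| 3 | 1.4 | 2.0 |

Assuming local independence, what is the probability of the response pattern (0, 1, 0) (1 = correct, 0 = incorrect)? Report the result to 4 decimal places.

P(θ) = 1 / (1 + exp(−α(θ − β)))
P_1 = 1/(1+e^{-0.2100}) = 0.5523
P_2 = 1/(1+e^{-2.4332}) = 0.9193
P_3 = 1/(1+e^{1.8200}) = 0.1394
L = (1−P_1) × P_2 × (1−P_3) = 0.4477 × 0.9193 × 0.8606 = 0.35419

0.3542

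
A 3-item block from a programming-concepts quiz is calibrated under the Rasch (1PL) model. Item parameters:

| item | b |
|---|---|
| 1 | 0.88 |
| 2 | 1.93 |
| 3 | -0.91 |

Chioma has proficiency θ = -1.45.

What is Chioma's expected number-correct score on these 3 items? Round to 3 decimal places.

P(θ) = 1 / (1 + exp(−(θ − b)))
P_1 = 1/(1+e^{2.3300}) = 0.0887
P_2 = 1/(1+e^{3.3800}) = 0.0329
P_3 = 1/(1+e^{0.5400}) = 0.3682
E[score] = 0.0887 + 0.0329 + 0.3682 = 0.4898

0.490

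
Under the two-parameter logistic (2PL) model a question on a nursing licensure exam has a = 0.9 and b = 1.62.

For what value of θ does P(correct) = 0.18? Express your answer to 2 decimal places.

P(θ) = 1 / (1 + exp(−a(θ − b)))
logit = ln(0.1800/0.8200) = -1.5163
θ = b + logit/(a) = 1.62 + (-1.5163)/0.9000 = -0.0648

-0.06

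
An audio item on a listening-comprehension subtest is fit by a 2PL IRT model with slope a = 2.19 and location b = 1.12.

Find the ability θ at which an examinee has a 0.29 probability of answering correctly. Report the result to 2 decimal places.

P(θ) = 1 / (1 + exp(−a(θ − b)))
logit = ln(0.2900/0.7100) = -0.8954
θ = b + logit/(a) = 1.12 + (-0.8954)/2.1900 = 0.7111

0.71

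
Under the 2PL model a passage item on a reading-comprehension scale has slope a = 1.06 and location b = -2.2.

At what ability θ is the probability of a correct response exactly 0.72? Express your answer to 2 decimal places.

-1.31

P(θ) = 1 / (1 + exp(−a(θ − b)))
logit = ln(0.7200/0.2800) = 0.9445
θ = b + logit/(a) = -2.2 + 0.9445/1.0600 = -1.3090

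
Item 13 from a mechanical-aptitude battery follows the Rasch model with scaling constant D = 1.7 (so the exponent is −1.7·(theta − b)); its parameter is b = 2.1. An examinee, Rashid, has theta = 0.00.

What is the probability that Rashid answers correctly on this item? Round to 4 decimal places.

P(theta) = 1 / (1 + exp(−D·(theta − b)))
Exponent: 1.7 × (0.00 − 2.1) = -3.5700
1/(1 + e^{3.5700}) = 0.0274
P = 0.0274

0.0274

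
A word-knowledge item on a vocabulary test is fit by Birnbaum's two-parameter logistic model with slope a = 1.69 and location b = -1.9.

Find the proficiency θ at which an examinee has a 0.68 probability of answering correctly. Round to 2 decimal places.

-1.45

P(θ) = 1 / (1 + exp(−a(θ − b)))
logit = ln(0.6800/0.3200) = 0.7538
θ = b + logit/(a) = -1.9 + 0.7538/1.6900 = -1.4540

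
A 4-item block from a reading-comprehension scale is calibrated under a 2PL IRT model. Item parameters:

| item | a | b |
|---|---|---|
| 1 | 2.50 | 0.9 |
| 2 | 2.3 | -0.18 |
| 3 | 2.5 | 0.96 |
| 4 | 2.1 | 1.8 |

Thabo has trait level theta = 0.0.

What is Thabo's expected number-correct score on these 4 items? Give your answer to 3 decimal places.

0.803

P(theta) = 1 / (1 + exp(−a(theta − b)))
P_1 = 1/(1+e^{2.2500}) = 0.0953
P_2 = 1/(1+e^{-0.4140}) = 0.6020
P_3 = 1/(1+e^{2.4000}) = 0.0832
P_4 = 1/(1+e^{3.7800}) = 0.0223
E[score] = 0.0953 + 0.6020 + 0.0832 + 0.0223 = 0.8029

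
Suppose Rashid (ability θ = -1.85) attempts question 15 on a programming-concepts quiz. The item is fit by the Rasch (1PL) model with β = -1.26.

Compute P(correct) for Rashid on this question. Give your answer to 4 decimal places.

0.3566

P(θ) = 1 / (1 + exp(−(θ − β)))
Exponent: (-1.85 − (-1.26)) = -0.5900
1/(1 + e^{0.5900}) = 0.3566
P = 0.3566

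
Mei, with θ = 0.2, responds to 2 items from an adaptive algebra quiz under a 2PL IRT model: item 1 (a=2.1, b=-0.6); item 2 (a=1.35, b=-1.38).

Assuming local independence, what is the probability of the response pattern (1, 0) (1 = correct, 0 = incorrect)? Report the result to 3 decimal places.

P(θ) = 1 / (1 + exp(−a(θ − b)))
P_1 = 1/(1+e^{-1.6800}) = 0.8429
P_2 = 1/(1+e^{-2.1330}) = 0.8941
L = P_1 × (1−P_2) = 0.8429 × 0.1059 = 0.08929

0.089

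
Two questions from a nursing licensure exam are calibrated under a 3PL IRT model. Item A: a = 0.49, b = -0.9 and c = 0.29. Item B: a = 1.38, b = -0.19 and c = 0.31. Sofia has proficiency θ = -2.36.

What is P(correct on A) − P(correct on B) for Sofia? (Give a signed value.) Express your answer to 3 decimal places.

0.180

P(θ) = c + (1 − c) · 1 / (1 + exp(−a(θ − b)))
P_A = 0.5232
P_B = 0.3429
P_A − P_B = 0.1803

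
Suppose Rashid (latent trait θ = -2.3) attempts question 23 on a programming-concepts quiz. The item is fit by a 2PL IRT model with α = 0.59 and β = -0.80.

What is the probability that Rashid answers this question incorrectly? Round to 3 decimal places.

0.708

P(θ) = 1 / (1 + exp(−α(θ − β)))
Exponent: 0.59 × (-2.3 − (-0.80)) = -0.8850
1/(1 + e^{0.8850}) = 0.2921
P(incorrect) = 1 − 0.2921 = 0.7079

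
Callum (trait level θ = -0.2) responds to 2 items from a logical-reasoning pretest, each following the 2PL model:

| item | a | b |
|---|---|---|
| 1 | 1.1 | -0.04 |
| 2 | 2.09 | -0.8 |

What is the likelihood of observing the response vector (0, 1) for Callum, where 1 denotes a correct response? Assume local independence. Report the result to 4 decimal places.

P(θ) = 1 / (1 + exp(−a(θ − b)))
P_1 = 1/(1+e^{0.1760}) = 0.4561
P_2 = 1/(1+e^{-1.2540}) = 0.7780
L = (1−P_1) × P_2 = 0.5439 × 0.7780 = 0.42314

0.4231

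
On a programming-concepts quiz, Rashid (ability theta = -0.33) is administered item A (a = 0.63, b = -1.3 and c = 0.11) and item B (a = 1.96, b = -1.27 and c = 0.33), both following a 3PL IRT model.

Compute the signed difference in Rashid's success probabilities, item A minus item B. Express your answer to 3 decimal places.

P(theta) = c + (1 − c) · 1 / (1 + exp(−a(theta − b)))
P_A = 0.6869
P_B = 0.9084
P_A − P_B = -0.2215

-0.221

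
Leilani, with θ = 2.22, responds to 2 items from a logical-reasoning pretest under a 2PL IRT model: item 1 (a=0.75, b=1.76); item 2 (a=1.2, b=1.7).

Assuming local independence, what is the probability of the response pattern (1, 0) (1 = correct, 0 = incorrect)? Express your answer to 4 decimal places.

0.2042

P(θ) = 1 / (1 + exp(−a(θ − b)))
P_1 = 1/(1+e^{-0.3450}) = 0.5854
P_2 = 1/(1+e^{-0.6240}) = 0.6511
L = P_1 × (1−P_2) = 0.5854 × 0.3489 = 0.20423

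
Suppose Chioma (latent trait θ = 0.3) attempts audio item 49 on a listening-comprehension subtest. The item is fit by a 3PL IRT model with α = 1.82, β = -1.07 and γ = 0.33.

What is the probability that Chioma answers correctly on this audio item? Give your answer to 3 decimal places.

P(θ) = γ + (1 − γ) · 1 / (1 + exp(−α(θ − β)))
Exponent: 1.82 × (0.3 − (-1.07)) = 2.4934
1/(1 + e^{-2.4934}) = 0.9237
P = 0.33 + 0.67 × 0.9237 = 0.9489

0.949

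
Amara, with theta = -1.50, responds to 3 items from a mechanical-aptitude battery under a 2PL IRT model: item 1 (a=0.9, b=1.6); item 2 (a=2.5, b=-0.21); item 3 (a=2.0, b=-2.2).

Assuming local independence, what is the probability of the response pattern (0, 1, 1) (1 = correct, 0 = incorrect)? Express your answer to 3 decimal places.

0.029

P(theta) = 1 / (1 + exp(−a(theta − b)))
P_1 = 1/(1+e^{2.7900}) = 0.0579
P_2 = 1/(1+e^{3.2250}) = 0.0382
P_3 = 1/(1+e^{-1.4000}) = 0.8022
L = (1−P_1) × P_2 × P_3 = 0.9421 × 0.0382 × 0.8022 = 0.02890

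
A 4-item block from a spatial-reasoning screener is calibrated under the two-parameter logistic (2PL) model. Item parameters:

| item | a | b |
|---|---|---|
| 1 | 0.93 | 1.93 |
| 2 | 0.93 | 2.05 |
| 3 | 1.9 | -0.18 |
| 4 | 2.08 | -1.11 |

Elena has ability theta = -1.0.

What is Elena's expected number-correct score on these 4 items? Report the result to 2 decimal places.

0.85

P(theta) = 1 / (1 + exp(−a(theta − b)))
P_1 = 1/(1+e^{2.7249}) = 0.0615
P_2 = 1/(1+e^{2.8365}) = 0.0554
P_3 = 1/(1+e^{1.5580}) = 0.1739
P_4 = 1/(1+e^{-0.2288}) = 0.5570
E[score] = 0.0615 + 0.0554 + 0.1739 + 0.5570 = 0.8478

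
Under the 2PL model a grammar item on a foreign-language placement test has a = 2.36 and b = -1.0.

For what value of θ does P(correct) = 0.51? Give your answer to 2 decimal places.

P(θ) = 1 / (1 + exp(−a(θ − b)))
logit = ln(0.5100/0.4900) = 0.0400
θ = b + logit/(a) = -1.0 + 0.0400/2.3600 = -0.9830

-0.98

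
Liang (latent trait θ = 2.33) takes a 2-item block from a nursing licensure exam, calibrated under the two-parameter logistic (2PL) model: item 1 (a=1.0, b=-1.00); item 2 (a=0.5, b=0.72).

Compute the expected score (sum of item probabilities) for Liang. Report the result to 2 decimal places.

P(θ) = 1 / (1 + exp(−a(θ − b)))
P_1 = 1/(1+e^{-3.3300}) = 0.9654
P_2 = 1/(1+e^{-0.8050}) = 0.6910
E[score] = 0.9654 + 0.6910 = 1.6565

1.66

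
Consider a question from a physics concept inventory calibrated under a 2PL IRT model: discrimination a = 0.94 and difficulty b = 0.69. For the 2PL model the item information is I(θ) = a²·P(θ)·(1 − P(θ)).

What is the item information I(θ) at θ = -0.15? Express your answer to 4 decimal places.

0.1898

P = 1/(1+e^{0.7896}) = 0.3123
P(1−P) = 0.3123 × 0.6877 = 0.2148
I = a² × P(1−P) = 0.94² × 0.2148 = 0.18975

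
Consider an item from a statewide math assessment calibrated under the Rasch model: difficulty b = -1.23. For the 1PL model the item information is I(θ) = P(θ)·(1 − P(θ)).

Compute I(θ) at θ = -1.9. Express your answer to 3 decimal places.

P = 1/(1+e^{0.6700}) = 0.3385
P(1−P) = 0.3385 × 0.6615 = 0.2239
I = P(1−P) = 0.22392

0.224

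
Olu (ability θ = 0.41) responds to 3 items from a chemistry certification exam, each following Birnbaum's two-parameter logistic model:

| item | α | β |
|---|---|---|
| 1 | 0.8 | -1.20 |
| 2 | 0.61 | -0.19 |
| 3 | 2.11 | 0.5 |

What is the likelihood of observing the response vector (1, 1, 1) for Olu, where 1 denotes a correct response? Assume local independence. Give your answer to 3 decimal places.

0.210

P(θ) = 1 / (1 + exp(−α(θ − β)))
P_1 = 1/(1+e^{-1.2880}) = 0.7838
P_2 = 1/(1+e^{-0.3660}) = 0.5905
P_3 = 1/(1+e^{0.1899}) = 0.4527
L = P_1 × P_2 × P_3 = 0.7838 × 0.5905 × 0.4527 = 0.20951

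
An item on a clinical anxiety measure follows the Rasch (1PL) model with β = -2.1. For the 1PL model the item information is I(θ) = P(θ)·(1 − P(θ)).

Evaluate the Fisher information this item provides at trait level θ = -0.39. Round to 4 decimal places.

P = 1/(1+e^{-1.7100}) = 0.8468
P(1−P) = 0.8468 × 0.1532 = 0.1297
I = P(1−P) = 0.12970

0.1297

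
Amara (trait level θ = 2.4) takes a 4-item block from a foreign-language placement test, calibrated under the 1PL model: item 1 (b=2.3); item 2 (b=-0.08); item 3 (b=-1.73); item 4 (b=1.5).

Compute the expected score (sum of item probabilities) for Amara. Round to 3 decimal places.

3.143

P(θ) = 1 / (1 + exp(−(θ − b)))
P_1 = 1/(1+e^{-0.1000}) = 0.5250
P_2 = 1/(1+e^{-2.4800}) = 0.9227
P_3 = 1/(1+e^{-4.1300}) = 0.9842
P_4 = 1/(1+e^{-0.9000}) = 0.7109
E[score] = 0.5250 + 0.9227 + 0.9842 + 0.7109 = 3.1428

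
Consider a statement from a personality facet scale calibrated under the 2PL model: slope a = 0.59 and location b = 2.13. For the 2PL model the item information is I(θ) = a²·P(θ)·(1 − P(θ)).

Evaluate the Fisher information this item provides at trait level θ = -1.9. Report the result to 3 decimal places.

0.027

P = 1/(1+e^{2.3777}) = 0.0849
P(1−P) = 0.0849 × 0.9151 = 0.0777
I = a² × P(1−P) = 0.59² × 0.0777 = 0.02704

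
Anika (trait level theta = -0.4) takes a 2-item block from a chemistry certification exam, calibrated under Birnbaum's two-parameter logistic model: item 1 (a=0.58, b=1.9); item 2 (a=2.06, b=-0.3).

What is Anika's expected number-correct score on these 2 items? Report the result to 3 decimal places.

0.657

P(theta) = 1 / (1 + exp(−a(theta − b)))
P_1 = 1/(1+e^{1.3340}) = 0.2085
P_2 = 1/(1+e^{0.2060}) = 0.4487
E[score] = 0.2085 + 0.4487 = 0.6572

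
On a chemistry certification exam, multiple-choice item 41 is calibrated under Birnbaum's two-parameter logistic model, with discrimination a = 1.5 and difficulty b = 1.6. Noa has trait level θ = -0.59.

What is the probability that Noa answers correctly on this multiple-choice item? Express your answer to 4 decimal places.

0.0361

P(θ) = 1 / (1 + exp(−a(θ − b)))
Exponent: 1.5 × (-0.59 − 1.6) = -3.2850
1/(1 + e^{3.2850}) = 0.0361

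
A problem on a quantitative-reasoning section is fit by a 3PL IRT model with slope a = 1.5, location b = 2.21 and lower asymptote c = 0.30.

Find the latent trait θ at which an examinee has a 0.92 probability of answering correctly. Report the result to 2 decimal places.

P(θ) = c + (1 − c) · 1 / (1 + exp(−a(θ − b)))
Remove guessing floor: (0.92 − 0.30)/(1 − 0.30) = 0.8857
logit = ln(0.8857/0.1143) = 2.0477
θ = b + logit/(a) = 2.21 + 2.0477/1.5000 = 3.5751

3.58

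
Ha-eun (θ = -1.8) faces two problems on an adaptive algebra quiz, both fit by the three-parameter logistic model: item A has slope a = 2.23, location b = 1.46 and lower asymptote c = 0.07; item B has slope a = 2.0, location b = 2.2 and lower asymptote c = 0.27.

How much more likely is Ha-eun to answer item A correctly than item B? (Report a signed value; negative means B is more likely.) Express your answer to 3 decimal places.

P(θ) = c + (1 − c) · 1 / (1 + exp(−a(θ − b)))
P_A = 0.0706
P_B = 0.2702
P_A − P_B = -0.1996

-0.200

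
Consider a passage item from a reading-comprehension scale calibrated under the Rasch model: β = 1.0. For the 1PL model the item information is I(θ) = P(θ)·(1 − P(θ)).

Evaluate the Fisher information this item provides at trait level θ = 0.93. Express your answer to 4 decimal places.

P = 1/(1+e^{0.0700}) = 0.4825
P(1−P) = 0.4825 × 0.5175 = 0.2497
I = P(1−P) = 0.24969

0.2497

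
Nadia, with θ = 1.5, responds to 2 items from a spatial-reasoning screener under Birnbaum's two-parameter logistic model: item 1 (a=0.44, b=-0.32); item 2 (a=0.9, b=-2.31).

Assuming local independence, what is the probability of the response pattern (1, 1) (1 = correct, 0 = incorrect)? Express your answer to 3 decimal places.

0.668

P(θ) = 1 / (1 + exp(−a(θ − b)))
P_1 = 1/(1+e^{-0.8008}) = 0.6901
P_2 = 1/(1+e^{-3.4290}) = 0.9686
L = P_1 × P_2 = 0.6901 × 0.9686 = 0.66847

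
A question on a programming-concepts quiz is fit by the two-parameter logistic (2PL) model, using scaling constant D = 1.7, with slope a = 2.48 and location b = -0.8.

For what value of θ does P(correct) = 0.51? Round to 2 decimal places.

P(θ) = 1 / (1 + exp(−D·a(θ − b)))
logit = ln(0.5100/0.4900) = 0.0400
θ = b + logit/(1.7·a) = -0.8 + 0.0400/4.2160 = -0.7905

-0.79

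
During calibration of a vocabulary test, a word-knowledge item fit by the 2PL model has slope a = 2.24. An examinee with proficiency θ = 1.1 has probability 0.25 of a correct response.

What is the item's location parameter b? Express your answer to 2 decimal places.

P(θ) = 1 / (1 + exp(−a(θ − b)))
logit(0.25) = ln(0.25/0.75) = -1.0986
b = θ − logit/(a) = 1.1 − (-1.0986)/2.2400 = 1.5905

1.59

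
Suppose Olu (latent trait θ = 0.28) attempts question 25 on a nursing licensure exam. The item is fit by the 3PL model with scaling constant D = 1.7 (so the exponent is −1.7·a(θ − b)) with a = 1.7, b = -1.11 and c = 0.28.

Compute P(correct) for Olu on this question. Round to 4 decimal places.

P(θ) = c + (1 − c) · 1 / (1 + exp(−D·a(θ − b)))
Exponent: 1.7 × 1.7 × (0.28 − (-1.11)) = 4.0171
1/(1 + e^{-4.0171}) = 0.9823
P = 0.28 + 0.72 × 0.9823 = 0.9873

0.9873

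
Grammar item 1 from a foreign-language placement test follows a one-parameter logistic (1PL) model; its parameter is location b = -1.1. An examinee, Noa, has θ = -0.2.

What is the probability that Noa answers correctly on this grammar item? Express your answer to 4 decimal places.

P(θ) = 1 / (1 + exp(−(θ − b)))
Exponent: (-0.2 − (-1.1)) = 0.9000
1/(1 + e^{-0.9000}) = 0.7109
P = 0.7109

0.7109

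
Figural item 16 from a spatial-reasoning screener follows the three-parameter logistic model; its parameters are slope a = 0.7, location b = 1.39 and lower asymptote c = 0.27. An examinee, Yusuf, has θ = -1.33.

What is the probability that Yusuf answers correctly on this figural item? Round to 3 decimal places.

P(θ) = c + (1 − c) · 1 / (1 + exp(−a(θ − b)))
Exponent: 0.7 × (-1.33 − 1.39) = -1.9040
1/(1 + e^{1.9040}) = 0.1297
P = 0.27 + 0.73 × 0.1297 = 0.3646

0.365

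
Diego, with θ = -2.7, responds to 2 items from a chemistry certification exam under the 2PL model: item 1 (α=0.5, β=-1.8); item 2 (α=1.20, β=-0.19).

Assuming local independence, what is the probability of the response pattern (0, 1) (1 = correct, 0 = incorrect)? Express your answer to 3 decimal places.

0.029

P(θ) = 1 / (1 + exp(−α(θ − β)))
P_1 = 1/(1+e^{0.4500}) = 0.3894
P_2 = 1/(1+e^{3.0120}) = 0.0469
L = (1−P_1) × P_2 = 0.6106 × 0.0469 = 0.02863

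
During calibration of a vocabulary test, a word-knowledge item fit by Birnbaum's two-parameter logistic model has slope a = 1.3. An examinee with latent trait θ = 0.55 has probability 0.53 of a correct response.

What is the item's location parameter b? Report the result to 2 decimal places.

P(θ) = 1 / (1 + exp(−a(θ − b)))
logit(0.53) = ln(0.53/0.47) = 0.1201
b = θ − logit/(a) = 0.55 − 0.1201/1.3000 = 0.4576

0.46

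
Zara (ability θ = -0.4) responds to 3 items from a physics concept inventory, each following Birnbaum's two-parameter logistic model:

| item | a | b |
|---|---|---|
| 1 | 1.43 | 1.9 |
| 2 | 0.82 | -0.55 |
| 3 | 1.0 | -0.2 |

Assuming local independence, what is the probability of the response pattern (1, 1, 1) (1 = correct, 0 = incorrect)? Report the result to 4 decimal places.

P(θ) = 1 / (1 + exp(−a(θ − b)))
P_1 = 1/(1+e^{3.2890}) = 0.0360
P_2 = 1/(1+e^{-0.1230}) = 0.5307
P_3 = 1/(1+e^{0.2000}) = 0.4502
L = P_1 × P_2 × P_3 = 0.0360 × 0.5307 × 0.4502 = 0.00859

0.0086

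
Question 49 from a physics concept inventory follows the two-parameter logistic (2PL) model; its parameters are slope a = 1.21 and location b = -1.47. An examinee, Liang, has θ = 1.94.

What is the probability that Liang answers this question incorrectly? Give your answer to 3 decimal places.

P(θ) = 1 / (1 + exp(−a(θ − b)))
Exponent: 1.21 × (1.94 − (-1.47)) = 4.1261
1/(1 + e^{-4.1261}) = 0.9841
P(incorrect) = 1 − 0.9841 = 0.0159

0.016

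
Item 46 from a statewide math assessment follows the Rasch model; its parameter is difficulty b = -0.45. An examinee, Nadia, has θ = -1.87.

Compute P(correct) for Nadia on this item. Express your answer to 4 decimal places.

P(θ) = 1 / (1 + exp(−(θ − b)))
Exponent: (-1.87 − (-0.45)) = -1.4200
1/(1 + e^{1.4200}) = 0.1947
P = 0.1947

0.1947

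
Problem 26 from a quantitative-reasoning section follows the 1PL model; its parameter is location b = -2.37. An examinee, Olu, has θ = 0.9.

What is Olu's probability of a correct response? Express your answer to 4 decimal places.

P(θ) = 1 / (1 + exp(−(θ − b)))
Exponent: (0.9 − (-2.37)) = 3.2700
1/(1 + e^{-3.2700}) = 0.9634
P = 0.9634

0.9634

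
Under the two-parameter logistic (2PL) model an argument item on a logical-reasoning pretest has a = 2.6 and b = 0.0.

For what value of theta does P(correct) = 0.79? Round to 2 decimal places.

0.51

P(theta) = 1 / (1 + exp(−a(theta − b)))
logit = ln(0.7900/0.2100) = 1.3249
theta = b + logit/(a) = 0.0 + 1.3249/2.6000 = 0.5096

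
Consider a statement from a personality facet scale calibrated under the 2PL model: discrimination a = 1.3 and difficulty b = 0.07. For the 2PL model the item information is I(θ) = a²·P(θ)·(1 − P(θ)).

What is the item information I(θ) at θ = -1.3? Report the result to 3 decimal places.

P = 1/(1+e^{1.7810}) = 0.1442
P(1−P) = 0.1442 × 0.8558 = 0.1234
I = a² × P(1−P) = 1.3² × 0.1234 = 0.20853

0.209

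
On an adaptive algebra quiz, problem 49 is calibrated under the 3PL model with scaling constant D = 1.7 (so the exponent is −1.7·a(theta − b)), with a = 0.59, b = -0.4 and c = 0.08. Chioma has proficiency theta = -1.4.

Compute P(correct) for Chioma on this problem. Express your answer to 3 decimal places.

P(theta) = c + (1 − c) · 1 / (1 + exp(−D·a(theta − b)))
Exponent: 1.7 × 0.59 × (-1.4 − (-0.4)) = -1.0030
1/(1 + e^{1.0030}) = 0.2684
P = 0.08 + 0.92 × 0.2684 = 0.3269

0.327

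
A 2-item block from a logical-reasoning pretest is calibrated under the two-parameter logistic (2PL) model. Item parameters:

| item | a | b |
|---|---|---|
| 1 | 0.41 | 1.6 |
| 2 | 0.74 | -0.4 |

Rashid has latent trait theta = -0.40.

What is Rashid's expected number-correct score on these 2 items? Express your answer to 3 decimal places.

P(theta) = 1 / (1 + exp(−a(theta − b)))
P_1 = 1/(1+e^{0.8200}) = 0.3058
P_2 = 1/(1+e^{0.0000}) = 0.5000
E[score] = 0.3058 + 0.5000 = 0.8058

0.806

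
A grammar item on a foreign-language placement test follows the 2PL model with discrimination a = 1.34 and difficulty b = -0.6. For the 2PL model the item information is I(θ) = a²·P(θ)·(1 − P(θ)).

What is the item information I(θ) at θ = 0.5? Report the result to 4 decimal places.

0.2722

P = 1/(1+e^{-1.4740}) = 0.8137
P(1−P) = 0.8137 × 0.1863 = 0.1516
I = a² × P(1−P) = 1.34² × 0.1516 = 0.27224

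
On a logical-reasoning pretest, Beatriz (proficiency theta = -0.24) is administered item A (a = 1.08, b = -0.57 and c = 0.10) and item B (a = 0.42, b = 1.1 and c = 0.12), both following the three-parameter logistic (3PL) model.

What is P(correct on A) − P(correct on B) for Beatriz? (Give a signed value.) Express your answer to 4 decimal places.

0.1900

P(theta) = c + (1 − c) · 1 / (1 + exp(−a(theta − b)))
P_A = 0.6294
P_B = 0.4394
P_A − P_B = 0.1900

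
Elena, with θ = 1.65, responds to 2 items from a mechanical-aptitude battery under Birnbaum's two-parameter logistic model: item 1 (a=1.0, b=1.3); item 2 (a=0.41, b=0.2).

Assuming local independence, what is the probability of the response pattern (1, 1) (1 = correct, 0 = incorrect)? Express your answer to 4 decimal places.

0.3780

P(θ) = 1 / (1 + exp(−a(θ − b)))
P_1 = 1/(1+e^{-0.3500}) = 0.5866
P_2 = 1/(1+e^{-0.5945}) = 0.6444
L = P_1 × P_2 = 0.5866 × 0.6444 = 0.37801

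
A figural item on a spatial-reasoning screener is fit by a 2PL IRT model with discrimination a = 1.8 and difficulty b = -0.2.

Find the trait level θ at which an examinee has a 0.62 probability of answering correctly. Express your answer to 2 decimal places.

0.07

P(θ) = 1 / (1 + exp(−a(θ − b)))
logit = ln(0.6200/0.3800) = 0.4895
θ = b + logit/(a) = -0.2 + 0.4895/1.8000 = 0.0720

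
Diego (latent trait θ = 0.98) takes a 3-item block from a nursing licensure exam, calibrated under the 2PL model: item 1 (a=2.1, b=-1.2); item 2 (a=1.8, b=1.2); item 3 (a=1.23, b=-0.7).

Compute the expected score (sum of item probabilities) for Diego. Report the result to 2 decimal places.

2.28

P(θ) = 1 / (1 + exp(−a(θ − b)))
P_1 = 1/(1+e^{-4.5780}) = 0.9898
P_2 = 1/(1+e^{0.3960}) = 0.4023
P_3 = 1/(1+e^{-2.0664}) = 0.8876
E[score] = 0.9898 + 0.4023 + 0.8876 = 2.2797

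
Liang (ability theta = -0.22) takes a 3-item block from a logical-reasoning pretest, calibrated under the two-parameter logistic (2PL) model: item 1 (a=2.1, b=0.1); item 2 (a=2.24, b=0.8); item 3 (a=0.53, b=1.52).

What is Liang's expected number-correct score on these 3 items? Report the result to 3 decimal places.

0.715

P(theta) = 1 / (1 + exp(−a(theta − b)))
P_1 = 1/(1+e^{0.6720}) = 0.3380
P_2 = 1/(1+e^{2.2848}) = 0.0924
P_3 = 1/(1+e^{0.9222}) = 0.2845
E[score] = 0.3380 + 0.0924 + 0.2845 = 0.7149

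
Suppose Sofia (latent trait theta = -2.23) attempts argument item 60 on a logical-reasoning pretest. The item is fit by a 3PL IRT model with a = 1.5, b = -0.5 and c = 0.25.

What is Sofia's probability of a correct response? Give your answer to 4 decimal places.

P(theta) = c + (1 − c) · 1 / (1 + exp(−a(theta − b)))
Exponent: 1.5 × (-2.23 − (-0.5)) = -2.5950
1/(1 + e^{2.5950}) = 0.0695
P = 0.25 + 0.75 × 0.0695 = 0.3021

0.3021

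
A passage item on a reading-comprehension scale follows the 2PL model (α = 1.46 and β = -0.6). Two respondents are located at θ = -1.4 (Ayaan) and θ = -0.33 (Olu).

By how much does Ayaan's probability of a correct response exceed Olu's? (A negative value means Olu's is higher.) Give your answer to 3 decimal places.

-0.360

P(θ) = 1 / (1 + exp(−α(θ − β)))
P(Ayaan) = 0.2372  [exponent -1.1680]
P(Olu) = 0.5973  [exponent 0.3942]
Difference = 0.2372 − 0.5973 = -0.3601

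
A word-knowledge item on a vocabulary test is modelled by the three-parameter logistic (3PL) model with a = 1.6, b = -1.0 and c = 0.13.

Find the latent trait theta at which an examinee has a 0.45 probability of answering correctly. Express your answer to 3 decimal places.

P(theta) = c + (1 − c) · 1 / (1 + exp(−a(theta − b)))
Remove guessing floor: (0.45 − 0.13)/(1 − 0.13) = 0.3678
logit = ln(0.3678/0.6322) = -0.5416
theta = b + logit/(a) = -1.0 + (-0.5416)/1.6000 = -1.3385

-1.338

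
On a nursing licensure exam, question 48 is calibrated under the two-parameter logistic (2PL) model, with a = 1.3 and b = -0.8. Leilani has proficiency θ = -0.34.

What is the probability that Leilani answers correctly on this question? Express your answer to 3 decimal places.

P(θ) = 1 / (1 + exp(−a(θ − b)))
Exponent: 1.3 × (-0.34 − (-0.8)) = 0.5980
1/(1 + e^{-0.5980}) = 0.6452

0.645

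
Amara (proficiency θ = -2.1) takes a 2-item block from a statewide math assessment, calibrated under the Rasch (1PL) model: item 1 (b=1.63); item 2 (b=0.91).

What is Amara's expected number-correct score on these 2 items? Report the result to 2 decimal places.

P(θ) = 1 / (1 + exp(−(θ − b)))
P_1 = 1/(1+e^{3.7300}) = 0.0234
P_2 = 1/(1+e^{3.0100}) = 0.0470
E[score] = 0.0234 + 0.0470 = 0.0704

0.07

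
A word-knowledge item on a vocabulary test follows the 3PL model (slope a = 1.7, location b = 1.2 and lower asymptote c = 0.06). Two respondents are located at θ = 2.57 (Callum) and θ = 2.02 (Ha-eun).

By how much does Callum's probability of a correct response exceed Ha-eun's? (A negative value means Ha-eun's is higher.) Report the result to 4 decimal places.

0.1034

P(θ) = c + (1 − c) · 1 / (1 + exp(−a(θ − b)))
P(Callum) = 0.9166  [exponent 2.3290]
P(Ha-eun) = 0.8132  [exponent 1.3940]
Difference = 0.9166 − 0.8132 = 0.1034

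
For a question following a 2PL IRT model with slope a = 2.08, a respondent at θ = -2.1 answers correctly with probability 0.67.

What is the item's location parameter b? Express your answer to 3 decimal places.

-2.440

P(θ) = 1 / (1 + exp(−a(θ − b)))
logit(0.67) = ln(0.67/0.33) = 0.7082
b = θ − logit/(a) = -2.1 − 0.7082/2.0800 = -2.4405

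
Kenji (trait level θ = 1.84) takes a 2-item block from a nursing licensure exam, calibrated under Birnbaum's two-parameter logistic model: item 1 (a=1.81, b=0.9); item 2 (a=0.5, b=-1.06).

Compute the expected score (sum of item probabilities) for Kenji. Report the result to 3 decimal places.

1.656

P(θ) = 1 / (1 + exp(−a(θ − b)))
P_1 = 1/(1+e^{-1.7014}) = 0.8457
P_2 = 1/(1+e^{-1.4500}) = 0.8100
E[score] = 0.8457 + 0.8100 = 1.6557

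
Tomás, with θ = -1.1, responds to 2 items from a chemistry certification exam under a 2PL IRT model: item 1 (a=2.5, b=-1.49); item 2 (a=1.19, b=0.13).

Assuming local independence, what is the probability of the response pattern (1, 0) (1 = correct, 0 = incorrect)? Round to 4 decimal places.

0.5897

P(θ) = 1 / (1 + exp(−a(θ − b)))
P_1 = 1/(1+e^{-0.9750}) = 0.7261
P_2 = 1/(1+e^{1.4637}) = 0.1879
L = P_1 × (1−P_2) = 0.7261 × 0.8121 = 0.58968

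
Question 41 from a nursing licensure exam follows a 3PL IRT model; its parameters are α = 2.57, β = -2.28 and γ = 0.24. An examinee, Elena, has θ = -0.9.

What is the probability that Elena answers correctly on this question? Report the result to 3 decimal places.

0.979

P(θ) = γ + (1 − γ) · 1 / (1 + exp(−α(θ − β)))
Exponent: 2.57 × (-0.9 − (-2.28)) = 3.5466
1/(1 + e^{-3.5466}) = 0.9720
P = 0.24 + 0.76 × 0.9720 = 0.9787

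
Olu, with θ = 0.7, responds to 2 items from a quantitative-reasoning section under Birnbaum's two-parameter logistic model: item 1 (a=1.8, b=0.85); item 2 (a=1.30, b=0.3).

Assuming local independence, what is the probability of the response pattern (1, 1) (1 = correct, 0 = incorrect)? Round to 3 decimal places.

0.271

P(θ) = 1 / (1 + exp(−a(θ − b)))
P_1 = 1/(1+e^{0.2700}) = 0.4329
P_2 = 1/(1+e^{-0.5200}) = 0.6271
L = P_1 × P_2 = 0.4329 × 0.6271 = 0.27150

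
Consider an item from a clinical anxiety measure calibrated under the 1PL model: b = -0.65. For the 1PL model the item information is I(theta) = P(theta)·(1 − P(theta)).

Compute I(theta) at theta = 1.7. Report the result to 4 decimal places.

P = 1/(1+e^{-2.3500}) = 0.9129
P(1−P) = 0.9129 × 0.0871 = 0.0795
I = P(1−P) = 0.07949

0.0795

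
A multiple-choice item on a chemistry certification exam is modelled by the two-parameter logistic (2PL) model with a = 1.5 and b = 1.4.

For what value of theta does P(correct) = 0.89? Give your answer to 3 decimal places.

2.794

P(theta) = 1 / (1 + exp(−a(theta − b)))
logit = ln(0.8900/0.1100) = 2.0907
theta = b + logit/(a) = 1.4 + 2.0907/1.5000 = 2.7938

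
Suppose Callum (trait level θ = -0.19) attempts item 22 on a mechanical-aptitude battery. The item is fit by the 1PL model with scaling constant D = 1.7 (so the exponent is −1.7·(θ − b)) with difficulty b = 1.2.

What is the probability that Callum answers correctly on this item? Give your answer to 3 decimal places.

P(θ) = 1 / (1 + exp(−D·(θ − b)))
Exponent: 1.7 × (-0.19 − 1.2) = -2.3630
1/(1 + e^{2.3630}) = 0.0860
P = 0.0860

0.086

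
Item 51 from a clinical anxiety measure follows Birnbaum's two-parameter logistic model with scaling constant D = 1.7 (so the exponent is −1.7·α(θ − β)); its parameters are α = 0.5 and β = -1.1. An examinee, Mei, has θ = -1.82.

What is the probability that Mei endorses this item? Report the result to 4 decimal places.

0.3516

P(θ) = 1 / (1 + exp(−D·α(θ − β)))
Exponent: 1.7 × 0.5 × (-1.82 − (-1.1)) = -0.6120
1/(1 + e^{0.6120}) = 0.3516
P = 0.3516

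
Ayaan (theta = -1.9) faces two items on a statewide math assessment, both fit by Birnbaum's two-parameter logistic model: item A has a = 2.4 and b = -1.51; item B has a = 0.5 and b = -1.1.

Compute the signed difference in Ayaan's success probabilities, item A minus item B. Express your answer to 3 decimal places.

-0.120

P(theta) = 1 / (1 + exp(−a(theta − b)))
P_A = 0.2817
P_B = 0.4013
P_A − P_B = -0.1196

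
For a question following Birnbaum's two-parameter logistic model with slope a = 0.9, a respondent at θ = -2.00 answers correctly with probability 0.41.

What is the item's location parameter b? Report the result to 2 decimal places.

P(θ) = 1 / (1 + exp(−a(θ − b)))
logit(0.41) = ln(0.41/0.59) = -0.3640
b = θ − logit/(a) = -2.00 − (-0.3640)/0.9000 = -1.5956

-1.60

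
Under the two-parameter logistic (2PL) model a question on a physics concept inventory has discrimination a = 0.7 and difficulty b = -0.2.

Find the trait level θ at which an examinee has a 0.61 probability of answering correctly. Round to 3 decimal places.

P(θ) = 1 / (1 + exp(−a(θ − b)))
logit = ln(0.6100/0.3900) = 0.4473
θ = b + logit/(a) = -0.2 + 0.4473/0.7000 = 0.4390

0.439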